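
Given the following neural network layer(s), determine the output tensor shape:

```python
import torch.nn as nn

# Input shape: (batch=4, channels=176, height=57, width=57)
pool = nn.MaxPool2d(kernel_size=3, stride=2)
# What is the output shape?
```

Input: (4, 176, 57, 57) -> Output: (4, 176, 28, 28)

Answer: (4, 176, 28, 28)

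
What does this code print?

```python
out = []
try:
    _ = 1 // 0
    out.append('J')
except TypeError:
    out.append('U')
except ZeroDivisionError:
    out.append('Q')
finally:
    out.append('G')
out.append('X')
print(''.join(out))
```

Execution trace: 'Q' (except ZeroDivisionError) → 'G' (finally) → 'X' (after the try/except). Output: QGX

Answer: QGX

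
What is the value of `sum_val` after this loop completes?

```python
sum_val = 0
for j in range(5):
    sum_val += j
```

Sum of 0 to 4 = 10
`sum_val` takes the values: 0 → 1 → 3 → 6 → 10

Answer: 10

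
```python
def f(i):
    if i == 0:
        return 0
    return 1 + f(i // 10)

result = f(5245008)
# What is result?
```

Count of digits of 5245008: 7

Answer: 7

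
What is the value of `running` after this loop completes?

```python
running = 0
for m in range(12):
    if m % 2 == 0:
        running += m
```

Sum of even numbers 0 to 11
`running` takes the values: 0 → 2 → 6 → 12 → 20 → 30

Answer: 30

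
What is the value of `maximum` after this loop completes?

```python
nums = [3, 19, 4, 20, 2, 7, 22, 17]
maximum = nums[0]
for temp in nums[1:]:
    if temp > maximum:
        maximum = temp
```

Maximum of [3, 19, 4, 20, 2, 7, 22, 17]
`maximum` takes the values: 3 → 19 → 20 → 22

Answer: 22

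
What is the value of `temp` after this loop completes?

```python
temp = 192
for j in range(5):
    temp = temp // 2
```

Halve 5 times: 192 // 2^5 = 6
`temp` takes the values: 192 → 96 → 48 → 24 → 12 → 6

Answer: 6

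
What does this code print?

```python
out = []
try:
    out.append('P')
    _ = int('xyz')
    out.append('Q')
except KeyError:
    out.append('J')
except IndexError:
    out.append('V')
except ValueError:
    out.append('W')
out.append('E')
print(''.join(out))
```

Execution trace: 'P' (try body) → 'W' (except ValueError) → 'E' (after the try/except). Output: PWE

Answer: PWE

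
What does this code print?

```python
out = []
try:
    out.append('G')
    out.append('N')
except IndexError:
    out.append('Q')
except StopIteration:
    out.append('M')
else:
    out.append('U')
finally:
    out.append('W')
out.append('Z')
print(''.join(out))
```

Execution trace: 'G' (try body) → 'N' (try body, no exception) → 'U' (else) → 'W' (finally) → 'Z' (after the try/except). Output: GNUWZ

Answer: GNUWZ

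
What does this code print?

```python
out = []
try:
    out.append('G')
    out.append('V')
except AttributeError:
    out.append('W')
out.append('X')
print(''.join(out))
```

Execution trace: 'G' (try body) → 'V' (try body, no exception) → 'X' (after the try/except). Output: GVX

Answer: GVX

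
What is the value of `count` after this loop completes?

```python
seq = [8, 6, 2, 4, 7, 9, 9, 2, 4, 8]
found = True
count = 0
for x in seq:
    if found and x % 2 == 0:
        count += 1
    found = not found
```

Count even values at even positions
`count` takes the values: 0 → 1 → 2 → 3

Answer: 3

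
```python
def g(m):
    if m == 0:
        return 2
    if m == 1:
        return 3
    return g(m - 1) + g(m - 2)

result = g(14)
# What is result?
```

Build up from base cases: g(0)=2, g(1)=3, g(2)=5, g(3)=8, g(4)=13, g(5)=21, g(6)=34, ..., g(14)=1597

Answer: 1597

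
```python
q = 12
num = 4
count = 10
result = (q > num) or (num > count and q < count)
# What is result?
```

Trace:
`q = 12` → q = 12
`num = 4` → num = 4
`count = 10` → count = 10
`result = (q > num) or (num > count and q < count)` → result = True
So result = True

Answer: True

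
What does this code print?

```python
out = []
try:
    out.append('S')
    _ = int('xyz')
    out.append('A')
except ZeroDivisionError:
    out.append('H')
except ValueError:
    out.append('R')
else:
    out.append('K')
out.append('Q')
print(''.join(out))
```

Execution trace: 'S' (try body) → 'R' (except ValueError) → 'Q' (after the try/except). Output: SRQ

Answer: SRQ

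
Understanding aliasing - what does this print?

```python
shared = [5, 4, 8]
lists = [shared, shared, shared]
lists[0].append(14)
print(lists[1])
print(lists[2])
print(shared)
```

Key concept: list of same reference.
Step by step:
`shared = [5, 4, 8]` → shared = [5, 4, 8]
`lists = [shared, shared, shared]` → lists = [[5, 4, 8], [5, 4, 8], [5, 4, 8]]
`lists[0].append(14)` → shared = [5, 4, 8, 14]; lists = [[5, 4, 8, 14], [5, 4, 8, 14], [5, 4, 8, 14]]
`print(lists[1])` → prints [5, 4, 8, 14]
`print(lists[2])` → prints [5, 4, 8, 14]
`print(shared)` → prints [5, 4, 8, 14]

Answer:
[5, 4, 8, 14]
[5, 4, 8, 14]
[5, 4, 8, 14]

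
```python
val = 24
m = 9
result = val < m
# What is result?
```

Trace:
`val = 24` → val = 24
`m = 9` → m = 9
`result = val < m` → result = False
So result = False

Answer: False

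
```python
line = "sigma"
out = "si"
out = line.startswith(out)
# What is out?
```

Trace:
`line = "sigma"` → line = 'sigma'
`out = "si"` → out = 'si'
`out = line.startswith(out)` → out = True
So out = True

Answer: True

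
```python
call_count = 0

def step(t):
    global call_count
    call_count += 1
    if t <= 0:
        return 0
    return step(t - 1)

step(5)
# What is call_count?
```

Linear recursion stepping by 1: 6 calls from t=5 down to ≤0.

Answer: 6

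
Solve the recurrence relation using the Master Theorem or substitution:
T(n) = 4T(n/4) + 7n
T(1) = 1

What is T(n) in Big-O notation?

By Master Theorem: a=4, b=4, f(n)=7n. Since log_4(4) = 1 and f(n) = Θ(n^1), Case 2 applies. T(n) = O(n log n).

Answer: O(n log n)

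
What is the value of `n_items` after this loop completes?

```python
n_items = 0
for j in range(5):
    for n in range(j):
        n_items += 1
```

Triangle number: 0+1+2+...+4
`n_items` takes the values: 0 → 1 → 2 → 3 → 4 → 5 → 6 → 7 → 8 → 9 → 10

Answer: 10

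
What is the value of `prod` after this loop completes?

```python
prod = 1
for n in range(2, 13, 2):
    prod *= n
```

Product of even numbers 2 to 12
`prod` takes the values: 1 → 2 → 8 → 48 → 384 → 3840 → 46080

Answer: 46080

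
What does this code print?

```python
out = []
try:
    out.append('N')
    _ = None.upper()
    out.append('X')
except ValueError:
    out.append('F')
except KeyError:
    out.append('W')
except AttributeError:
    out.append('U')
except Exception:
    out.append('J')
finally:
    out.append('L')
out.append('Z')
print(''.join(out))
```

Execution trace: 'N' (try body) → 'U' (except AttributeError) → 'L' (finally) → 'Z' (after the try/except). Output: NULZ

Answer: NULZ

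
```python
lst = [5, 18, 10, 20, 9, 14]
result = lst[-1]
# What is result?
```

Trace:
`lst = [5, 18, 10, 20, 9, 14]` → lst = [5, 18, 10, 20, 9, 14]
`result = lst[-1]` → result = 14
So result = 14

Answer: 14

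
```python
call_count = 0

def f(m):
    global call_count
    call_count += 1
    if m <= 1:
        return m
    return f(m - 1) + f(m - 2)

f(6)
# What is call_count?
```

Calls(m) = 1 + Calls(m-1) + Calls(m-2); Calls(0)=Calls(1)=1. For m=6 this gives 25.

Answer: 25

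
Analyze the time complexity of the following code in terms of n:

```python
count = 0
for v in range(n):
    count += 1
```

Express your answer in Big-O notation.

Each loop level contributes: n. Multiplying the contributions gives O(n).

Answer: O(n)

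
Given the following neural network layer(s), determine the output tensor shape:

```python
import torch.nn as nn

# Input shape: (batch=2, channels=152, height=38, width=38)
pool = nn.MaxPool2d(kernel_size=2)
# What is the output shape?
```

Input: (2, 152, 38, 38) -> Output: (2, 152, 19, 19)

Answer: (2, 152, 19, 19)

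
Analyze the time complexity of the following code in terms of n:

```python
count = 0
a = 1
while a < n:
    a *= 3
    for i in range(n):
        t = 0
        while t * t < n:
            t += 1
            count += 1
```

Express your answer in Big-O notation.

Each loop level contributes: log n × n × √n. Multiplying the contributions gives O(n√n log n).

Answer: O(n√n log n)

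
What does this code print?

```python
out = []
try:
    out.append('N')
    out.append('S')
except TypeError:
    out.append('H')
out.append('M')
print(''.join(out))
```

Execution trace: 'N' (try body) → 'S' (try body, no exception) → 'M' (after the try/except). Output: NSM

Answer: NSM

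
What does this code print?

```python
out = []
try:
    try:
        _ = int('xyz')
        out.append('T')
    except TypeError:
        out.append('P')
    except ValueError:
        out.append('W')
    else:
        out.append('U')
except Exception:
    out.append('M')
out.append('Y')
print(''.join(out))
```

Execution trace: 'W' (inner except ValueError) → 'Y' (after the try/except). Output: WY

Answer: WY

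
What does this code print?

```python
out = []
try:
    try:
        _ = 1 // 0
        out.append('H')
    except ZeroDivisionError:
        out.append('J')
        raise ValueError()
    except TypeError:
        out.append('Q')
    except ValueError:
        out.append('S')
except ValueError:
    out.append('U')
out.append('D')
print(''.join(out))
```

Execution trace: 'J' (inner except ZeroDivisionError) → 'U' (outer except ValueError) → 'D' (after the try/except). Output: JUD

Answer: JUD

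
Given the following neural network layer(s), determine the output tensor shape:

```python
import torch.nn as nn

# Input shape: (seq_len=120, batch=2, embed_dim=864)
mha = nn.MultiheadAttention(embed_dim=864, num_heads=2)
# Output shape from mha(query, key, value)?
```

Input: (120, 2, 864) -> Output: (120, 2, 864)

Answer: (120, 2, 864)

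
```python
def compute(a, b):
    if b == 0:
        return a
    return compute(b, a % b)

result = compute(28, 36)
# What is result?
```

compute(28, 36) -> compute(36, 28) -> compute(28, 8) -> compute(8, 4) -> compute(4, 0) -> 4

Answer: 4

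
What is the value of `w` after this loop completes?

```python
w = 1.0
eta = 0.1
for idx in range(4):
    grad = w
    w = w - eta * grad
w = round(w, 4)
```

Gradient descent: w = 1.0 * (1 - 0.1)^4
`w` takes the values: 1.0 → 0.9 → 0.81 → 0.729 → 0.6561

Answer: 0.6561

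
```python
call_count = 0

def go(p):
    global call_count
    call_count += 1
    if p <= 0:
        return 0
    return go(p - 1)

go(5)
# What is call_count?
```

Linear recursion stepping by 1: 6 calls from p=5 down to ≤0.

Answer: 6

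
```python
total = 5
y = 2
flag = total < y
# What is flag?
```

Trace:
`total = 5` → total = 5
`y = 2` → y = 2
`flag = total < y` → flag = False
So flag = False

Answer: False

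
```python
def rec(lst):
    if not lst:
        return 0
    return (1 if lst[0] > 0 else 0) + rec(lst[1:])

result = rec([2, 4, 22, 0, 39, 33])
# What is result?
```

Count of positive elements in [2, 4, 22, 0, 39, 33] = 5

Answer: 5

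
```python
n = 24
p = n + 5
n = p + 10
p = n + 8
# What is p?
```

Trace:
`n = 24` → n = 24
`p = n + 5` → p = 29
`n = p + 10` → n = 39
`p = n + 8` → p = 47
So p = 47

Answer: 47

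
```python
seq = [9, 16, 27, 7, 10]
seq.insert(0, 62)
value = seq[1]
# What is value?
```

Trace:
`seq = [9, 16, 27, 7, 10]` → seq = [9, 16, 27, 7, 10]
`seq.insert(0, 62)` → seq = [62, 9, 16, 27, 7, 10]
`value = seq[1]` → value = 9
So value = 9

Answer: 9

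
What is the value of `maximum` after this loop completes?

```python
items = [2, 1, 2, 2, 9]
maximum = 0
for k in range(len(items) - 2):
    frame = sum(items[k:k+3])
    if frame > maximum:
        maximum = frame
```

Max sum of 3-element window in [2, 1, 2, 2, 9]
`maximum` takes the values: 0 → 5 → 13

Answer: 13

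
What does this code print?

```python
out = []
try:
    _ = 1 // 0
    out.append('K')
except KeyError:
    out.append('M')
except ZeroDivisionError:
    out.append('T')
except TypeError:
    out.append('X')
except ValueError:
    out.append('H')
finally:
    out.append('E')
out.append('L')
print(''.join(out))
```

Execution trace: 'T' (except ZeroDivisionError) → 'E' (finally) → 'L' (after the try/except). Output: TEL

Answer: TEL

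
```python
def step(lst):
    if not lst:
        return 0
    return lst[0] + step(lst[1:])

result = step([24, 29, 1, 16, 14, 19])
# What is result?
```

24 + 29 + 1 + 16 + 14 + 19 + 0 = 103

Answer: 103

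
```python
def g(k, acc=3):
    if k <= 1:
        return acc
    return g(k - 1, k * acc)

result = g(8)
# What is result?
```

Accumulator trace (n, acc): (8, 3) -> (7, 24) -> (6, 168) -> (5, 1008) -> (4, 5040) -> (3, 20160) -> (2, 60480) -> (1, 120960) -> return 120960

Answer: 120960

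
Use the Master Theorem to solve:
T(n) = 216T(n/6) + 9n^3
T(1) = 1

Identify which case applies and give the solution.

a=216, b=6, f(n)=9n^3. log_6(216) = 3. Since c=3 = 3, Case 2 applies: T(n) = Θ(n^log_b(a) · log n) = O(n^3 log n).

Answer: O(n^3 log n) - Case 2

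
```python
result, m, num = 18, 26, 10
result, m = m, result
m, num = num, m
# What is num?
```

Trace:
`result, m, num = 18, 26, 10` → result = 18; m = 26; num = 10
`result, m = m, result` → result = 26; m = 18
`m, num = num, m` → m = 10; num = 18
So num = 18

Answer: 18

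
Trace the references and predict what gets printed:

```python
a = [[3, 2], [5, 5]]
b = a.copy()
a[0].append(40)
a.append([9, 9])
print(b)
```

Key concept: shallow copy with nested lists.
Step by step:
`a = [[3, 2], [5, 5]]` → a = [[3, 2], [5, 5]]
`b = a.copy()` → b = [[3, 2], [5, 5]]
`a[0].append(40)` → a = [[3, 2, 40], [5, 5]]; b = [[3, 2, 40], [5, 5]]
`a.append([9, 9])` → a = [[3, 2, 40], [5, 5], [9, 9]]
`print(b)` → prints [[3, 2, 40], [5, 5]]

Answer: [[3, 2, 40], [5, 5]]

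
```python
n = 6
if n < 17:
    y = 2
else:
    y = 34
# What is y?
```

Trace:
`n = 6` → n = 6
`if n < 17: ...` → n < 17 is True → y = 2
So y = 2

Answer: 2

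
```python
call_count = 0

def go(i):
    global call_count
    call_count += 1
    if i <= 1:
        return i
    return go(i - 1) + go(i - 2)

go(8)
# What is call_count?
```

Calls(i) = 1 + Calls(i-1) + Calls(i-2); Calls(0)=Calls(1)=1. For i=8 this gives 67.

Answer: 67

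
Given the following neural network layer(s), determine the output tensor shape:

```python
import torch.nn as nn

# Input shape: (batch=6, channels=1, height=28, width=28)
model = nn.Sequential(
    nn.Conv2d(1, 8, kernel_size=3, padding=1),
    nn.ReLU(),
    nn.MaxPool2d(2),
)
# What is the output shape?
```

Input: (6, 1, 28, 28) -> after Conv2d: (6, 8, 28, 28) -> after ReLU: (6, 8, 28, 28) -> Output: (6, 8, 14, 14)

Answer: (6, 8, 14, 14)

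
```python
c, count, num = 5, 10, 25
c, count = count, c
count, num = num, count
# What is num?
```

Trace:
`c, count, num = 5, 10, 25` → c = 5; count = 10; num = 25
`c, count = count, c` → c = 10; count = 5
`count, num = num, count` → count = 25; num = 5
So num = 5

Answer: 5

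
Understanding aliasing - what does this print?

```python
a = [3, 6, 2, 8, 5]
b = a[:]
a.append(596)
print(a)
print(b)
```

Key concept: slice [:] creates copy.
Step by step:
`a = [3, 6, 2, 8, 5]` → a = [3, 6, 2, 8, 5]
`b = a[:]` → b = [3, 6, 2, 8, 5]
`a.append(596)` → a = [3, 6, 2, 8, 5, 596]
`print(a)` → prints [3, 6, 2, 8, 5, 596]
`print(b)` → prints [3, 6, 2, 8, 5]

Answer:
[3, 6, 2, 8, 5, 596]
[3, 6, 2, 8, 5]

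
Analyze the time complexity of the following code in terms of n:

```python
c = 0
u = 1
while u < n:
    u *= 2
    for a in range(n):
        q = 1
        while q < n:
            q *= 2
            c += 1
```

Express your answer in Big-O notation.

Each loop level contributes: log n × n × log n. Multiplying the contributions gives O(n log² n).

Answer: O(n log² n)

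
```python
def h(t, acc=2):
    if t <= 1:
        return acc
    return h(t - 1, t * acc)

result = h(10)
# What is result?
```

Accumulator trace (n, acc): (10, 2) -> (9, 20) -> (8, 180) -> (7, 1440) -> (6, 10080) -> (5, 60480) -> (4, 302400) -> (3, 1209600) -> (2, 3628800) -> (1, 7257600) -> return 7257600

Answer: 7257600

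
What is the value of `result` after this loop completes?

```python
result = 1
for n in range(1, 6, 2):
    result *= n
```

Product of 1, 3, 5, ... up to 5
`result` takes the values: 1 → 3 → 15

Answer: 15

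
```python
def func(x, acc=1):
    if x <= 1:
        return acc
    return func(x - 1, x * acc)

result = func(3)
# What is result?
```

Accumulator trace (n, acc): (3, 1) -> (2, 3) -> (1, 6) -> return 6

Answer: 6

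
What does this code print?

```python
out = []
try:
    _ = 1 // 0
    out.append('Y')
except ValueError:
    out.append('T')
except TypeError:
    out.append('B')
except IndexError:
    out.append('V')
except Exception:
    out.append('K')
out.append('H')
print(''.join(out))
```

Execution trace: 'K' (except Exception) → 'H' (after the try/except). Output: KH

Answer: KH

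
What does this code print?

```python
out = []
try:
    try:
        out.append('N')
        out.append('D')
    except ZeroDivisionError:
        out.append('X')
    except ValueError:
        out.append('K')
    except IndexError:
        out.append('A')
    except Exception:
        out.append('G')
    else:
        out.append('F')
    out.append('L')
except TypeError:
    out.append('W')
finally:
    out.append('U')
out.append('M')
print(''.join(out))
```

Execution trace: 'N' (inner try body) → 'D' (inner try body, no exception) → 'F' (inner else) → 'L' (try body, no exception) → 'U' (finally) → 'M' (after the try/except). Output: NDFLUM

Answer: NDFLUM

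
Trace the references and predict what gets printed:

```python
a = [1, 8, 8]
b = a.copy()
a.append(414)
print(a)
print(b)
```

Key concept: list.copy() creates independent copy.
Step by step:
`a = [1, 8, 8]` → a = [1, 8, 8]
`b = a.copy()` → b = [1, 8, 8]
`a.append(414)` → a = [1, 8, 8, 414]
`print(a)` → prints [1, 8, 8, 414]
`print(b)` → prints [1, 8, 8]

Answer:
[1, 8, 8, 414]
[1, 8, 8]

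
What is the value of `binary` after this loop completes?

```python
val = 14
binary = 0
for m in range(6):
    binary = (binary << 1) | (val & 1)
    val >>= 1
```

Reverse lowest 6 bits of 14
`binary` takes the values: 0 → 1 → 3 → 7 → 14 → 28

Answer: 28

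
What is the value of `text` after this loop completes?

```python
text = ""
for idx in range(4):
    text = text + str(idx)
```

Concatenate digits 0 to 3
`text` takes the values: "" → "0" → "01" → "012" → "0123"

Answer: "0123"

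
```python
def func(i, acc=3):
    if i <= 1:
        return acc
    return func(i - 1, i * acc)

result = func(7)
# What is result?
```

Accumulator trace (n, acc): (7, 3) -> (6, 21) -> (5, 126) -> (4, 630) -> (3, 2520) -> (2, 7560) -> (1, 15120) -> return 15120

Answer: 15120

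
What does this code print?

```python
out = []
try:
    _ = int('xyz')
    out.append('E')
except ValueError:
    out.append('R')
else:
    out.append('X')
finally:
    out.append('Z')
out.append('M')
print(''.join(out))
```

Execution trace: 'R' (except ValueError) → 'Z' (finally) → 'M' (after the try/except). Output: RZM

Answer: RZM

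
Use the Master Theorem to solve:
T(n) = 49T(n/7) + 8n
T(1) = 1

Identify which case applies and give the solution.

a=49, b=7, f(n)=8n. log_7(49) = 2. Since c=1 < 2, Case 1 applies: T(n) = Θ(n^log_b(a)) = O(n^2).

Answer: O(n^2) - Case 1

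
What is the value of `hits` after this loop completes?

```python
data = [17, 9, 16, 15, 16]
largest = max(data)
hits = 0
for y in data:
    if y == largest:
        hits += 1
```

Count of max value 17 in [17, 9, 16, 15, 16]
`hits` takes the values: 0 → 1

Answer: 1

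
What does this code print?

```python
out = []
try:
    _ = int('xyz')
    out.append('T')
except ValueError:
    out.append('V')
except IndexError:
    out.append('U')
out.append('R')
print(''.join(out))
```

Execution trace: 'V' (except ValueError) → 'R' (after the try/except). Output: VR

Answer: VR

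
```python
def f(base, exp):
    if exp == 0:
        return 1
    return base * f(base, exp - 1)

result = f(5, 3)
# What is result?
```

f(5, 3) = 5 * 5 * 5 = 125

Answer: 125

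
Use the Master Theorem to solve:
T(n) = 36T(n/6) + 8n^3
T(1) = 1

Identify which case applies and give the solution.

a=36, b=6, f(n)=8n^3. log_6(36) = 2. Since c=3 > 2 and the regularity condition holds (36(n/6)^3 = (36/6^3)n^3 with 36/6^3 < 1), Case 3 applies: T(n) = Θ(f(n)) = O(n^3).

Answer: O(n^3) - Case 3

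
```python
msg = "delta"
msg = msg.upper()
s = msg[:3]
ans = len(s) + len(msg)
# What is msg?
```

Trace:
`msg = "delta"` → msg = 'delta'
`msg = msg.upper()` → msg = 'DELTA'
`s = msg[:3]` → s = 'DEL'
`ans = len(s) + len(msg)` → ans = 8
So msg = 'DELTA'

Answer: 'DELTA'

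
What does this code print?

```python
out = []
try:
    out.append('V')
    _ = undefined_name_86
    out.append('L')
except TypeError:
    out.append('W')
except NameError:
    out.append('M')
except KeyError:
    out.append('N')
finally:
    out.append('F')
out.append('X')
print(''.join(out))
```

Execution trace: 'V' (try body) → 'M' (except NameError) → 'F' (finally) → 'X' (after the try/except). Output: VMFX

Answer: VMFX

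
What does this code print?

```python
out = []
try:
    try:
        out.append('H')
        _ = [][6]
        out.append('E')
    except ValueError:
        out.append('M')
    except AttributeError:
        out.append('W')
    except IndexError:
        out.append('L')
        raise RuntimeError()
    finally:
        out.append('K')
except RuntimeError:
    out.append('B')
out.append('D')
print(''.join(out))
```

Execution trace: 'H' (inner try body) → 'L' (inner except IndexError) → 'K' (inner finally) → 'B' (outer except RuntimeError) → 'D' (after the try/except). Output: HLKBD

Answer: HLKBD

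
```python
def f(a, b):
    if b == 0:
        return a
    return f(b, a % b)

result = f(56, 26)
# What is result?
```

f(56, 26) -> f(26, 4) -> f(4, 2) -> f(2, 0) -> 2

Answer: 2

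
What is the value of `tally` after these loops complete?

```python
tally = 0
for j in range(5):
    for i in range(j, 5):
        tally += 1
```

Upper triangle: 5 + 4 + ... + 1
`tally` takes the values: 0 → 1 → 2 → 3 → 4 → 5 → 6 → 7 → 8 → 9 → 10 → 11 → 12 → 13 → 14 → 15

Answer: 15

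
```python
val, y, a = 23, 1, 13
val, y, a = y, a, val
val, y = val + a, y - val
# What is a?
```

Trace:
`val, y, a = 23, 1, 13` → val = 23; y = 1; a = 13
`val, y, a = y, a, val` → val = 1; y = 13; a = 23
`val, y = val + a, y - val` → val = 24; y = 12
So a = 23

Answer: 23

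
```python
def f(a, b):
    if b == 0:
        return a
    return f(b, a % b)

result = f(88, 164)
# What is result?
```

f(88, 164) -> f(164, 88) -> f(88, 76) -> f(76, 12) -> f(12, 4) -> f(4, 0) -> 4

Answer: 4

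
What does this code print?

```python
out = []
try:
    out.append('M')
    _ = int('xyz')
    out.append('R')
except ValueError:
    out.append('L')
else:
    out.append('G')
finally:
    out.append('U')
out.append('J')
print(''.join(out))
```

Execution trace: 'M' (try body) → 'L' (except ValueError) → 'U' (finally) → 'J' (after the try/except). Output: MLUJ

Answer: MLUJ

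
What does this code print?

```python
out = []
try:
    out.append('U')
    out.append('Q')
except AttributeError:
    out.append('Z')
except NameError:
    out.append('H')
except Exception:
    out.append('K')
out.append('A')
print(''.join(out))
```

Execution trace: 'U' (try body) → 'Q' (try body, no exception) → 'A' (after the try/except). Output: UQA

Answer: UQA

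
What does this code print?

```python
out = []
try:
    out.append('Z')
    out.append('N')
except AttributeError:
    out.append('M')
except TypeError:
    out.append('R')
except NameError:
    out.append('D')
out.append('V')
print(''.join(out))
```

Execution trace: 'Z' (try body) → 'N' (try body, no exception) → 'V' (after the try/except). Output: ZNV

Answer: ZNV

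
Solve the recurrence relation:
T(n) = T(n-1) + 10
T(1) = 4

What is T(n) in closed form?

Unrolling: T(n) = T(1) + 10·(n-1) = 4 + 10(n-1) = 10n - 6.

Answer: T(n) = 10n - 6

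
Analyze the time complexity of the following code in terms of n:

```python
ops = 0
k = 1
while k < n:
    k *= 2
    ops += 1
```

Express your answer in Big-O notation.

Each loop level contributes: log n. Multiplying the contributions gives O(log n).

Answer: O(log n)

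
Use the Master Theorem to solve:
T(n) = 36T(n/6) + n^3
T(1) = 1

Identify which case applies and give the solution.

a=36, b=6, f(n)=n^3. log_6(36) = 2. Since c=3 > 2 and the regularity condition holds (36(n/6)^3 = (36/6^3)n^3 with 36/6^3 < 1), Case 3 applies: T(n) = Θ(f(n)) = O(n^3).

Answer: O(n^3) - Case 3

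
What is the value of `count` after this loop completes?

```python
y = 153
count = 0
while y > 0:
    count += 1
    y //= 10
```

Count digits by repeated division by 10
`count` takes the values: 0 → 1 → 2 → 3

Answer: 3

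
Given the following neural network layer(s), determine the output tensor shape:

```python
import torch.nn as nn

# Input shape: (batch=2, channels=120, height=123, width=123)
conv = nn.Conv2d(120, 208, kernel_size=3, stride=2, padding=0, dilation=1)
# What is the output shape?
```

Input: (2, 120, 123, 123) -> Output: (2, 208, 61, 61)

Answer: (2, 208, 61, 61)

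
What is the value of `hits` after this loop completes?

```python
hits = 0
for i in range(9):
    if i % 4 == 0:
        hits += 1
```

Count numbers divisible by 4 in range(9)
`hits` takes the values: 0 → 1 → 2 → 3

Answer: 3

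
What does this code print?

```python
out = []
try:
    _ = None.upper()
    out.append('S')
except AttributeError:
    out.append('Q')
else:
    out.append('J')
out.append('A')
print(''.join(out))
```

Execution trace: 'Q' (except AttributeError) → 'A' (after the try/except). Output: QA

Answer: QA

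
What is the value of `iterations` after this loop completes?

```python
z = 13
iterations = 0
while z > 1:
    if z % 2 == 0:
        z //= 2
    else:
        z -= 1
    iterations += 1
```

Steps to reduce 13 to 1
`iterations` takes the values: 0 → 1 → 2 → 3 → 4 → 5

Answer: 5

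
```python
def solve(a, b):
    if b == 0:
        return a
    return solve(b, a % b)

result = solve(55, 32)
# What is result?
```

solve(55, 32) -> solve(32, 23) -> solve(23, 9) -> solve(9, 5) -> solve(5, 4) -> solve(4, 1) -> solve(1, 0) -> 1

Answer: 1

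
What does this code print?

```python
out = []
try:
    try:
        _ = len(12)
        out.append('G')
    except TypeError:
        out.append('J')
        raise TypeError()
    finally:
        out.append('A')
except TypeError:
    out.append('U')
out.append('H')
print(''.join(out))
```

Execution trace: 'J' (inner except TypeError) → 'A' (inner finally) → 'U' (outer except TypeError) → 'H' (after the try/except). Output: JAUH

Answer: JAUH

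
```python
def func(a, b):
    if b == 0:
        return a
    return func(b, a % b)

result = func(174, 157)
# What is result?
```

func(174, 157) -> func(157, 17) -> func(17, 4) -> func(4, 1) -> func(1, 0) -> 1

Answer: 1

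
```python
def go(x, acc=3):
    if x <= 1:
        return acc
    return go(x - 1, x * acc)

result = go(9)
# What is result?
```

Accumulator trace (n, acc): (9, 3) -> (8, 27) -> (7, 216) -> (6, 1512) -> (5, 9072) -> (4, 45360) -> (3, 181440) -> (2, 544320) -> (1, 1088640) -> return 1088640

Answer: 1088640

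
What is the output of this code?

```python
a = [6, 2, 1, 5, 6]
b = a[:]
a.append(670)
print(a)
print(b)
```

Key concept: slice [:] creates copy.
Step by step:
`a = [6, 2, 1, 5, 6]` → a = [6, 2, 1, 5, 6]
`b = a[:]` → b = [6, 2, 1, 5, 6]
`a.append(670)` → a = [6, 2, 1, 5, 6, 670]
`print(a)` → prints [6, 2, 1, 5, 6, 670]
`print(b)` → prints [6, 2, 1, 5, 6]

Answer:
[6, 2, 1, 5, 6, 670]
[6, 2, 1, 5, 6]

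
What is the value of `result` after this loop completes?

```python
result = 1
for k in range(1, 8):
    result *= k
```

7! = 5040
`result` takes the values: 1 → 2 → 6 → 24 → 120 → 720 → 5040

Answer: 5040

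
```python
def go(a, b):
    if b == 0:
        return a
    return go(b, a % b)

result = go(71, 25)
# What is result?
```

go(71, 25) -> go(25, 21) -> go(21, 4) -> go(4, 1) -> go(1, 0) -> 1

Answer: 1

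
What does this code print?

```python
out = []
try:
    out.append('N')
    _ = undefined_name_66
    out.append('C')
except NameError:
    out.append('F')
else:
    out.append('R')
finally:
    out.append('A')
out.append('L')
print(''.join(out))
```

Execution trace: 'N' (try body) → 'F' (except NameError) → 'A' (finally) → 'L' (after the try/except). Output: NFAL

Answer: NFAL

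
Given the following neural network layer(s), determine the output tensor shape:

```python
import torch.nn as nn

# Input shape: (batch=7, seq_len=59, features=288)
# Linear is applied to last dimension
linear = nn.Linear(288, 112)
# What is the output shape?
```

Input: (7, 59, 288) -> Output: (7, 59, 112)

Answer: (7, 59, 112)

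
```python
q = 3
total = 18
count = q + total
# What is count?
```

Trace:
`q = 3` → q = 3
`total = 18` → total = 18
`count = q + total` → count = 21
So count = 21

Answer: 21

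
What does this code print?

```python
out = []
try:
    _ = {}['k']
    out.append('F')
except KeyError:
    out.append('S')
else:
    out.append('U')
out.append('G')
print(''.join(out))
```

Execution trace: 'S' (except KeyError) → 'G' (after the try/except). Output: SG

Answer: SG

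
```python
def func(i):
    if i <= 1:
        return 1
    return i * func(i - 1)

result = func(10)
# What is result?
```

func(10) = 10 * 9 * 8 * 7 * 6 * 5 * 4 * 3 * 2 * 1 = 3628800

Answer: 3628800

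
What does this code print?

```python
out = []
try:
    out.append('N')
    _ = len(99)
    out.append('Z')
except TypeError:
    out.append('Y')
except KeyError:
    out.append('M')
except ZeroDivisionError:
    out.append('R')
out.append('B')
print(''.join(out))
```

Execution trace: 'N' (try body) → 'Y' (except TypeError) → 'B' (after the try/except). Output: NYB

Answer: NYB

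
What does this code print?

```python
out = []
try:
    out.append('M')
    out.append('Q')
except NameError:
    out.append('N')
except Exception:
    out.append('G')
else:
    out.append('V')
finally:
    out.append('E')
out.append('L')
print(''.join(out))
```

Execution trace: 'M' (try body) → 'Q' (try body, no exception) → 'V' (else) → 'E' (finally) → 'L' (after the try/except). Output: MQVEL

Answer: MQVEL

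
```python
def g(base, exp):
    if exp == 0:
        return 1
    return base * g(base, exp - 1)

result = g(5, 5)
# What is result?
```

g(5, 5) = 5 * 5 * 5 * 5 * 5 = 3125

Answer: 3125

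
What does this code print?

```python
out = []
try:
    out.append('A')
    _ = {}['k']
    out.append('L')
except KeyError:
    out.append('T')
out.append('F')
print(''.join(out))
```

Execution trace: 'A' (try body) → 'T' (except KeyError) → 'F' (after the try/except). Output: ATF

Answer: ATF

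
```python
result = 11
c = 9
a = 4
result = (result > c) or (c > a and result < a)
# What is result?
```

Trace:
`result = 11` → result = 11
`c = 9` → c = 9
`a = 4` → a = 4
`result = (result > c) or (c > a and result < a)` → result = True
So result = True

Answer: True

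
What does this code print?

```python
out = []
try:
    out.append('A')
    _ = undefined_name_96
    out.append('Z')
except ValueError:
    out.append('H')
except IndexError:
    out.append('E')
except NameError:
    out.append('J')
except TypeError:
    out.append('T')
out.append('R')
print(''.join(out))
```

Execution trace: 'A' (try body) → 'J' (except NameError) → 'R' (after the try/except). Output: AJR

Answer: AJR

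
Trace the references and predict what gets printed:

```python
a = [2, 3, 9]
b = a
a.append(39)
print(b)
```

Key concept: basic list aliasing.
Step by step:
`a = [2, 3, 9]` → a = [2, 3, 9]
`b = a` → b = [2, 3, 9] (same object as a)
`a.append(39)` → a = [2, 3, 9, 39] (same object as b); b = [2, 3, 9, 39] (same object as a)
`print(b)` → prints [2, 3, 9, 39]

Answer: [2, 3, 9, 39]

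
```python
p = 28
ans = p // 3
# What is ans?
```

Trace:
`p = 28` → p = 28
`ans = p // 3` → ans = 9
So ans = 9

Answer: 9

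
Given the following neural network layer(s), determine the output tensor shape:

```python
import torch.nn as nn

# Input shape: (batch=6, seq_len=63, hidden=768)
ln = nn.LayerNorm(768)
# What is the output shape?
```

Input: (6, 63, 768) -> Output: (6, 63, 768)

Answer: (6, 63, 768)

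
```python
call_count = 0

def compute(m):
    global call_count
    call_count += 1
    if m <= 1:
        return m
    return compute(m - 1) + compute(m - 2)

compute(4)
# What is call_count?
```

Calls(m) = 1 + Calls(m-1) + Calls(m-2); Calls(0)=Calls(1)=1. For m=4 this gives 9.

Answer: 9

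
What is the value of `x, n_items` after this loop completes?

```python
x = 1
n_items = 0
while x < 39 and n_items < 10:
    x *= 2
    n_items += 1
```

Double until >= 39 or 10 iterations
`x, n_items` takes the values: (1, 0) → (2, 0) → (2, 1) → (4, 1) → (4, 2) → (8, 2) → (8, 3) → (16, 3) → (16, 4) → (32, 4) → (32, 5) → (64, 5) → (64, 6)

Answer: 64, 6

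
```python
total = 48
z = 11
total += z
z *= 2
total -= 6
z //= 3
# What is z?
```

Trace:
`total = 48` → total = 48
`z = 11` → z = 11
`total += z` → total = 59
`z *= 2` → z = 22
`total -= 6` → total = 53
`z //= 3` → z = 7
So z = 7

Answer: 7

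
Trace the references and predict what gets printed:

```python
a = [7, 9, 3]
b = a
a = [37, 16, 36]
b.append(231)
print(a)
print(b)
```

Key concept: rebinding vs mutation: a is rebound to a new list, b still points at the original.
Step by step:
`a = [7, 9, 3]` → a = [7, 9, 3]
`b = a` → b = [7, 9, 3] (same object as a)
`a = [37, 16, 36]` → a = [37, 16, 36]
`b.append(231)` → b = [7, 9, 3, 231]
`print(a)` → prints [37, 16, 36]
`print(b)` → prints [7, 9, 3, 231]

Answer:
[37, 16, 36]
[7, 9, 3, 231]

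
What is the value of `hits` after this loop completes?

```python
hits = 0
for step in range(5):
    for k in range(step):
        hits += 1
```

Triangle number: 0+1+2+...+4
`hits` takes the values: 0 → 1 → 2 → 3 → 4 → 5 → 6 → 7 → 8 → 9 → 10

Answer: 10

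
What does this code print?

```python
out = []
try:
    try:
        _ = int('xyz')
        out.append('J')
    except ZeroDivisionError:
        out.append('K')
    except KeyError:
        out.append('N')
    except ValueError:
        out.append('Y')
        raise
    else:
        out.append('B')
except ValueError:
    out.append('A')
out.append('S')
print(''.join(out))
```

Execution trace: 'Y' (inner except ValueError) → 'A' (outer except ValueError) → 'S' (after the try/except). Output: YAS

Answer: YAS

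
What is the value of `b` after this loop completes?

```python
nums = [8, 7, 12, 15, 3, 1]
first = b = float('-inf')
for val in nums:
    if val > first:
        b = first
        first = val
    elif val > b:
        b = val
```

Second largest (with repeats) in [8, 7, 12, 15, 3, 1]
`b` takes the values: -inf → 7 → 8 → 12

Answer: 12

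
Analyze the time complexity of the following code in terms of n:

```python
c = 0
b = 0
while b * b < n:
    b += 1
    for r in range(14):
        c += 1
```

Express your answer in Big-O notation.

Each loop level contributes: √n × 1. Multiplying the contributions gives O(√n).

Answer: O(√n)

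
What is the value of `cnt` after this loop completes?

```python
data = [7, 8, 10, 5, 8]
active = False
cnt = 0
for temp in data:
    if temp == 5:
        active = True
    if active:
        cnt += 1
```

Count elements after first 5 in [7, 8, 10, 5, 8]
`cnt` takes the values: 0 → 1 → 2

Answer: 2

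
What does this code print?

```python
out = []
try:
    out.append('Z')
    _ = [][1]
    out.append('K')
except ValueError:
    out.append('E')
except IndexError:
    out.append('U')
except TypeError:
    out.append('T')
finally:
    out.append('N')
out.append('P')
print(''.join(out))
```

Execution trace: 'Z' (try body) → 'U' (except IndexError) → 'N' (finally) → 'P' (after the try/except). Output: ZUNP

Answer: ZUNP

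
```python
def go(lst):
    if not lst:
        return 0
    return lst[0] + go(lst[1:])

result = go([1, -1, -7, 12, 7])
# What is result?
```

1 + (-1) + (-7) + 12 + 7 + 0 = 12

Answer: 12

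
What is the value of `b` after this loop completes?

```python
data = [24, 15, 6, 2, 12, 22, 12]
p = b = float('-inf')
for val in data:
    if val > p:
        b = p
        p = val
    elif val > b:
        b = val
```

Second largest (with repeats) in [24, 15, 6, 2, 12, 22, 12]
`b` takes the values: -inf → 15 → 22

Answer: 22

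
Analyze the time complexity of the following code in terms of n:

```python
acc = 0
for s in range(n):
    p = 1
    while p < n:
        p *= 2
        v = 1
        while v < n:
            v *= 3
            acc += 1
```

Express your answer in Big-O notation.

Each loop level contributes: n × log n × log n. Multiplying the contributions gives O(n log² n).

Answer: O(n log² n)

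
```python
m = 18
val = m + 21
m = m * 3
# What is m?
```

Trace:
`m = 18` → m = 18
`val = m + 21` → val = 39
`m = m * 3` → m = 54
So m = 54

Answer: 54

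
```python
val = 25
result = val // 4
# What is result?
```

Trace:
`val = 25` → val = 25
`result = val // 4` → result = 6
So result = 6

Answer: 6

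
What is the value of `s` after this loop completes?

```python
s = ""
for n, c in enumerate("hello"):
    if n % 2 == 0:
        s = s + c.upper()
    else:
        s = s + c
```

Uppercase even positions in 'hello'
`s` takes the values: "" → "H" → "He" → "HeL" → "HeLl" → "HeLlO"

Answer: "HeLlO"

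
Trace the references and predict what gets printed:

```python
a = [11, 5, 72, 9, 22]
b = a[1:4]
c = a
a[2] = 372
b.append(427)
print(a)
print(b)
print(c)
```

Key concept: slice vs alias.
Step by step:
`a = [11, 5, 72, 9, 22]` → a = [11, 5, 72, 9, 22]
`b = a[1:4]` → b = [5, 72, 9]
`c = a` → c = [11, 5, 72, 9, 22] (same object as a)
`a[2] = 372` → a = [11, 5, 372, 9, 22] (same object as c); c = [11, 5, 372, 9, 22] (same object as a)
`b.append(427)` → b = [5, 72, 9, 427]
`print(a)` → prints [11, 5, 372, 9, 22]
`print(b)` → prints [5, 72, 9, 427]
`print(c)` → prints [11, 5, 372, 9, 22]

Answer:
[11, 5, 372, 9, 22]
[5, 72, 9, 427]
[11, 5, 372, 9, 22]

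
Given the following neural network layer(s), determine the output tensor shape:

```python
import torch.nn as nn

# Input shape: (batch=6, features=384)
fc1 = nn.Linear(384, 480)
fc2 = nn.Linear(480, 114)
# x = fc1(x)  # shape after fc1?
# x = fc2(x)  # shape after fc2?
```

Input: (6, 384) -> after fc1: (6, 480) -> Output: (6, 114)

Answer: (6, 114)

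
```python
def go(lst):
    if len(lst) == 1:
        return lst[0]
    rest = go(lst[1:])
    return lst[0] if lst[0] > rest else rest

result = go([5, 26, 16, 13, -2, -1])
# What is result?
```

Recursive max over [5, 26, 16, 13, -2, -1] = 26

Answer: 26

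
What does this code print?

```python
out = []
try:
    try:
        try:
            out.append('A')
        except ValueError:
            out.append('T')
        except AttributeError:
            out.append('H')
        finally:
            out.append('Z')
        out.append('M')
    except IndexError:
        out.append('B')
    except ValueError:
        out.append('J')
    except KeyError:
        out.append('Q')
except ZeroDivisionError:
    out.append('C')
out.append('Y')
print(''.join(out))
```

Execution trace: 'A' (inner try body, no exception) → 'Z' (inner finally) → 'M' (try body, no exception) → 'Y' (after the try/except). Output: AZMY

Answer: AZMY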